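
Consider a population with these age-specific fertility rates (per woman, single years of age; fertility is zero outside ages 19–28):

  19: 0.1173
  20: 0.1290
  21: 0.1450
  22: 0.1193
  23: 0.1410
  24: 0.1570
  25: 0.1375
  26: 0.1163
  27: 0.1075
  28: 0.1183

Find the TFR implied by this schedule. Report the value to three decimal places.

1.288

Sum of ASFRs = 0.1173 + 0.1290 + 0.1450 + 0.1193 + 0.1410 + 0.1570 + 0.1375 + 0.1163 + 0.1075 + 0.1183 = 1.2882
TFR = 1.2882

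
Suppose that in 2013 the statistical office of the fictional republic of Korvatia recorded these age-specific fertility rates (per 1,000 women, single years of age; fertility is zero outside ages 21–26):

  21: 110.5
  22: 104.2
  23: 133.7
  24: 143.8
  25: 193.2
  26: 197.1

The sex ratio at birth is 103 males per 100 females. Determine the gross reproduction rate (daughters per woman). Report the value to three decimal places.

0.435

Proportion female at birth = 100 / (100 + 103) = 0.49261.
Sum of ASFRs = 110.5 + 104.2 + 133.7 + 143.8 + 193.2 + 197.1 = 882.5
TFR = 882.5 / 1000 = 0.8825
GRR = 0.49261 × 0.8825 = 0.43473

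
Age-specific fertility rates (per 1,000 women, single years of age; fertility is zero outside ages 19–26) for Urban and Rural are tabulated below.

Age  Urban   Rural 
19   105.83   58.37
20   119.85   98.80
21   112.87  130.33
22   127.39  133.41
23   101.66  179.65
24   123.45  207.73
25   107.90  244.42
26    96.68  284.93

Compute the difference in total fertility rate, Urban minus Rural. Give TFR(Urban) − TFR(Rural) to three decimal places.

-0.442

Urban:
  Sum of ASFRs = 105.83 + 119.85 + 112.87 + 127.39 + 101.66 + 123.45 + 107.90 + 96.68 = 895.63
  TFR = 895.63 / 1000 = 0.89563
Rural:
  Sum of ASFRs = 58.37 + 98.80 + 130.33 + 133.41 + 179.65 + 207.73 + 244.42 + 284.93 = 1337.64
  TFR = 1337.64 / 1000 = 1.33764
Difference = 0.89563 − 1.33764 = -0.44201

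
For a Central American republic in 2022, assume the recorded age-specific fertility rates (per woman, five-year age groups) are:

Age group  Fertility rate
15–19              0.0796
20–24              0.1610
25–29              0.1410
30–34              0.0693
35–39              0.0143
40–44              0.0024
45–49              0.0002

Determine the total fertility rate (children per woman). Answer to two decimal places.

2.34

Sum of ASFRs = 0.0796 + 0.1610 + 0.1410 + 0.0693 + 0.0143 + 0.0024 + 0.0002 = 0.4678
TFR = 5 × 0.4678 = 2.339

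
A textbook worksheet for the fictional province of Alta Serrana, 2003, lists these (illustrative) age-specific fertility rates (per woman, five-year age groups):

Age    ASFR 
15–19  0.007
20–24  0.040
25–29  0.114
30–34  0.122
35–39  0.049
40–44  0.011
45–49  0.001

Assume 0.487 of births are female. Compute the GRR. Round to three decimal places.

Proportion female at birth = 0.487.
Sum of ASFRs = 0.007 + 0.040 + 0.114 + 0.122 + 0.049 + 0.011 + 0.001 = 0.344
TFR = 5 × 0.344 = 1.72
GRR = 0.487 × 1.72 = 0.83764

0.838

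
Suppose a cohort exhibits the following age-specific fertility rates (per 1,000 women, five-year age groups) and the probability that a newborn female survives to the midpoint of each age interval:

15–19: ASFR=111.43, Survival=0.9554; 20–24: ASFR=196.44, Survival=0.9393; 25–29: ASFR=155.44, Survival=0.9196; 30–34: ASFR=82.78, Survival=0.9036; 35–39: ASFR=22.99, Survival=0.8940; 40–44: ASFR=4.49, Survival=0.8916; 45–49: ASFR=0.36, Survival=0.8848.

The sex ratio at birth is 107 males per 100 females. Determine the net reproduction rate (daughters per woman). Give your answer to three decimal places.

1.289

Proportion female at birth = 100 / (100 + 107) = 0.48309.
Per-age-group product (5 × ASFR × survival probability):
  15–19: 5 × 111.43/1000 × 0.9554 = 0.53230
  20–24: 5 × 196.44/1000 × 0.9393 = 0.92258
  25–29: 5 × 155.44/1000 × 0.9196 = 0.71471
  30–34: 5 × 82.78/1000 × 0.9036 = 0.37400
  35–39: 5 × 22.99/1000 × 0.8940 = 0.10277
  40–44: 5 × 4.49/1000 × 0.8916 = 0.02002
  45–49: 5 × 0.36/1000 × 0.8848 = 0.00159
Sum = 2.66797
NRR = 0.48309 × 2.66797 = 1.28887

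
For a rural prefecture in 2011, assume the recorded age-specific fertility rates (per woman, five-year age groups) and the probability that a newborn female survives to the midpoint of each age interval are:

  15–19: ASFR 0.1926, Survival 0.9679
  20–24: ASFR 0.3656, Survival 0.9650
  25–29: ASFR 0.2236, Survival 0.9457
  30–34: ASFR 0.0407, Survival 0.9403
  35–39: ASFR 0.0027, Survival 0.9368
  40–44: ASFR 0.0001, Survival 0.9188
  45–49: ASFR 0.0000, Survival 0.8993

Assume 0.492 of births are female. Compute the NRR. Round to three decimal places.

1.947

Proportion female at birth = 0.492.
Per-age-group product (5 × ASFR × survival probability):
  15–19: 5 × 0.1926 × 0.9679 = 0.93209
  20–24: 5 × 0.3656 × 0.9650 = 1.76402
  25–29: 5 × 0.2236 × 0.9457 = 1.05729
  30–34: 5 × 0.0407 × 0.9403 = 0.19135
  35–39: 5 × 0.0027 × 0.9368 = 0.01265
  40–44: 5 × 0.0001 × 0.9188 = 0.00046
  45–49: 5 × 0.0000 × 0.8993 = 0.00000
Sum = 3.95786
NRR = 0.492 × 3.95786 = 1.94727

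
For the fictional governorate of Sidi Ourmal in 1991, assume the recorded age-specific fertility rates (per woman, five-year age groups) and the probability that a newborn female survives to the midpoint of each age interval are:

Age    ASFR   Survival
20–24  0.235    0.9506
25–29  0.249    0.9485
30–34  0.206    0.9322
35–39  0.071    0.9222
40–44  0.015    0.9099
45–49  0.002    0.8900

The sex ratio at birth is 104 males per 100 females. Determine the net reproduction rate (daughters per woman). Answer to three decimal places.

Proportion female at birth = 100 / (100 + 104) = 0.49020.
Survival-weighted fertility by age (5·fₓ·Sₓ):
  20–24: 5 × 0.235 × 0.9506 = 1.11696
  25–29: 5 × 0.249 × 0.9485 = 1.18088
  30–34: 5 × 0.206 × 0.9322 = 0.96017
  35–39: 5 × 0.071 × 0.9222 = 0.32738
  40–44: 5 × 0.015 × 0.9099 = 0.06824
  45–49: 5 × 0.002 × 0.8900 = 0.00890
Sum = 3.66253
NRR = 0.49020 × 3.66253 = 1.79537
An NRR exceeding 1 indicates intrinsic growth under these rates.

1.795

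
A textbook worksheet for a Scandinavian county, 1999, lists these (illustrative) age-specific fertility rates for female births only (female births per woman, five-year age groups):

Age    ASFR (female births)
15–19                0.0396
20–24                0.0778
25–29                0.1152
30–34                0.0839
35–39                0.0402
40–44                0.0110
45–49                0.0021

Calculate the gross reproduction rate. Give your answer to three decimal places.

Sum of female ASFRs = 0.0396 + 0.0778 + 0.1152 + 0.0839 + 0.0402 + 0.0110 + 0.0021 = 0.3698
GRR = 5 × 0.3698 = 1.849

1.849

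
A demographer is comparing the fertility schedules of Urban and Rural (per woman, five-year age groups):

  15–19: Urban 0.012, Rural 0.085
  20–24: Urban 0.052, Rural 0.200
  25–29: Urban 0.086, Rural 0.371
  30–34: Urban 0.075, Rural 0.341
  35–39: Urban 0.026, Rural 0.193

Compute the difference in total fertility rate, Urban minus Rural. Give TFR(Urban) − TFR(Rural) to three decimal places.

Urban:
  Sum of ASFRs = 0.012 + 0.052 + 0.086 + 0.075 + 0.026 = 0.251
  TFR = 5 × 0.251 = 1.255
Rural:
  Sum of ASFRs = 0.085 + 0.200 + 0.371 + 0.341 + 0.193 = 1.190
  TFR = 5 × 1.190 = 5.95
Difference = 1.255 − 5.95 = -4.695

-4.695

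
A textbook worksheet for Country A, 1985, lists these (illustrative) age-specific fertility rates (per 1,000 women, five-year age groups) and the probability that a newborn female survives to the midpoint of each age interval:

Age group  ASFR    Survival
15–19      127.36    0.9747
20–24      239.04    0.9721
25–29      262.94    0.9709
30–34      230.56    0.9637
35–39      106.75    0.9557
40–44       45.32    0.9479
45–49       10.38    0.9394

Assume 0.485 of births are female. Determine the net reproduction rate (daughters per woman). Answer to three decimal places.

2.398

Proportion female at birth = 0.485.
Survival-weighted fertility by age (5·fₓ·Sₓ):
  15–19: 5 × 127.36/1000 × 0.9747 = 0.62069
  20–24: 5 × 239.04/1000 × 0.9721 = 1.16185
  25–29: 5 × 262.94/1000 × 0.9709 = 1.27644
  30–34: 5 × 230.56/1000 × 0.9637 = 1.11095
  35–39: 5 × 106.75/1000 × 0.9557 = 0.51010
  40–44: 5 × 45.32/1000 × 0.9479 = 0.21479
  45–49: 5 × 10.38/1000 × 0.9394 = 0.04875
Sum = 4.94357
NRR = 0.485 × 4.94357 = 2.39763
NRR > 1, so each generation more than replaces itself.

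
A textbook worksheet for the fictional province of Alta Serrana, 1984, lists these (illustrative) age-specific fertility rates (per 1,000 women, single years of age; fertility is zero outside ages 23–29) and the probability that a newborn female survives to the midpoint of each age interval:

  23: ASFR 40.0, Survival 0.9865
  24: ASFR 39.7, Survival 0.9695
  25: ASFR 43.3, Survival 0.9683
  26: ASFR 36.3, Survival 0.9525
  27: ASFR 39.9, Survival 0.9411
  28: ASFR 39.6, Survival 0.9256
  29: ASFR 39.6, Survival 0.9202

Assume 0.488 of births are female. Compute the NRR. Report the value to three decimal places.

Proportion female at birth = 0.488.
Weighting each age-specific rate by interval width and survival:
  23: 1 × 40.0/1000 × 0.9865 = 0.03946
  24: 1 × 39.7/1000 × 0.9695 = 0.03849
  25: 1 × 43.3/1000 × 0.9683 = 0.04193
  26: 1 × 36.3/1000 × 0.9525 = 0.03458
  27: 1 × 39.9/1000 × 0.9411 = 0.03755
  28: 1 × 39.6/1000 × 0.9256 = 0.03665
  29: 1 × 39.6/1000 × 0.9202 = 0.03644
Sum = 0.26510
NRR = 0.488 × 0.26510 = 0.12937

0.129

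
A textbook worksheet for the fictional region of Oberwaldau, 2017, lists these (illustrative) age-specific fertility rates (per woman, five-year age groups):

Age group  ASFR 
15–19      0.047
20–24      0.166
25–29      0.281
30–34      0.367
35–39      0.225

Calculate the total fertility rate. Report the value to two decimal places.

5.43

Sum of ASFRs = 0.047 + 0.166 + 0.281 + 0.367 + 0.225 = 1.086
TFR = 5 × 1.086 = 5.43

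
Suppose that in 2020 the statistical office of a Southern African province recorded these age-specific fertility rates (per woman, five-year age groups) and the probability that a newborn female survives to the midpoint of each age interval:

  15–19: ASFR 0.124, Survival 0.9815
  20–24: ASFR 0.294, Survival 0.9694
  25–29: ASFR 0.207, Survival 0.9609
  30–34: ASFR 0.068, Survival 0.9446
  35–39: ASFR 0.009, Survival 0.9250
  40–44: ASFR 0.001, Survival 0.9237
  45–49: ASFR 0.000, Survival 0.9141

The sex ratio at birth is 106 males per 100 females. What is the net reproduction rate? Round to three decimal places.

1.648

Proportion female at birth = 100 / (100 + 106) = 0.48544.
Weighting each age-specific rate by interval width and survival:
  15–19: 5 × 0.124 × 0.9815 = 0.60853
  20–24: 5 × 0.294 × 0.9694 = 1.42502
  25–29: 5 × 0.207 × 0.9609 = 0.99453
  30–34: 5 × 0.068 × 0.9446 = 0.32116
  35–39: 5 × 0.009 × 0.9250 = 0.04163
  40–44: 5 × 0.001 × 0.9237 = 0.00462
  45–49: 5 × 0.000 × 0.9141 = 0.00000
Sum = 3.39549
NRR = 0.48544 × 3.39549 = 1.64831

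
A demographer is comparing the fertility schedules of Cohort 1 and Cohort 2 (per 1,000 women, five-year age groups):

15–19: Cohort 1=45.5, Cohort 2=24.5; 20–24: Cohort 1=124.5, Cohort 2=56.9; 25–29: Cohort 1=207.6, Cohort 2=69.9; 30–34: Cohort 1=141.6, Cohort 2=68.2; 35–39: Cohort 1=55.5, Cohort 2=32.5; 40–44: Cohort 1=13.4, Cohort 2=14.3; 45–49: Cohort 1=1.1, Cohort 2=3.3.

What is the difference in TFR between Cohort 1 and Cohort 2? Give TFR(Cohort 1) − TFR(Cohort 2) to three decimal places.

1.598

Cohort 1:
  Sum of ASFRs = 45.5 + 124.5 + 207.6 + 141.6 + 55.5 + 13.4 + 1.1 = 589.2
  TFR = 5 × 589.2 / 1000 = 2.946
Cohort 2:
  Sum of ASFRs = 24.5 + 56.9 + 69.9 + 68.2 + 32.5 + 14.3 + 3.3 = 269.6
  TFR = 5 × 269.6 / 1000 = 1.348
Difference = 2.946 − 1.348 = 1.598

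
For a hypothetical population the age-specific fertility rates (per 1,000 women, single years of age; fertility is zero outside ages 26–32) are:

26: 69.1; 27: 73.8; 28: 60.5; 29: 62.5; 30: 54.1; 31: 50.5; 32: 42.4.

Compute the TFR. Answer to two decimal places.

0.41

Sum of ASFRs = 69.1 + 73.8 + 60.5 + 62.5 + 54.1 + 50.5 + 42.4 = 412.9
TFR = 412.9 / 1000 = 0.4129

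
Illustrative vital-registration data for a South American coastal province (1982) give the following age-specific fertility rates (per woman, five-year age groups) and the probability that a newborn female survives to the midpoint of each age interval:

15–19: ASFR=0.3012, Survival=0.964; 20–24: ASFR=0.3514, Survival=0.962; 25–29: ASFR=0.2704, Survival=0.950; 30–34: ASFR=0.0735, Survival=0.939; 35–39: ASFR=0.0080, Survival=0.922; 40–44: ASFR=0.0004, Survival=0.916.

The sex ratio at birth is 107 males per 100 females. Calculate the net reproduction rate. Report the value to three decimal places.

Proportion female at birth = 100 / (100 + 107) = 0.48309.
Weighting each age-specific rate by interval width and survival:
  15–19: 5 × 0.3012 × 0.964 = 1.45178
  20–24: 5 × 0.3514 × 0.962 = 1.69023
  25–29: 5 × 0.2704 × 0.950 = 1.28440
  30–34: 5 × 0.0735 × 0.939 = 0.34508
  35–39: 5 × 0.0080 × 0.922 = 0.03688
  40–44: 5 × 0.0004 × 0.916 = 0.00183
Sum = 4.81020
NRR = 0.48309 × 4.81020 = 2.32376

2.324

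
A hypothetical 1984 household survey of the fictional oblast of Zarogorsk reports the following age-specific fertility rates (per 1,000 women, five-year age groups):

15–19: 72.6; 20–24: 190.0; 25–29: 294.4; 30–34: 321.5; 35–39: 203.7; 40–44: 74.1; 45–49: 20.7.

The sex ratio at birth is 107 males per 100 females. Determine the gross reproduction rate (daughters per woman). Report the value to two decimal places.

2.84

Proportion female at birth = 100 / (100 + 107) = 0.48309.
Sum of ASFRs = 72.6 + 190.0 + 294.4 + 321.5 + 203.7 + 74.1 + 20.7 = 1177.0
TFR = 5 × 1177.0 / 1000 = 5.885
GRR = 0.48309 × 5.885 = 2.84298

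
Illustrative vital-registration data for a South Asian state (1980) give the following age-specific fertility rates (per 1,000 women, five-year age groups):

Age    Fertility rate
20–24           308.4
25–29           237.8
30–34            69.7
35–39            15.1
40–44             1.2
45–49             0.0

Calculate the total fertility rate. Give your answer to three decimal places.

Sum of ASFRs = 308.4 + 237.8 + 69.7 + 15.1 + 1.2 + 0.0 = 632.2
TFR = 5 × 632.2 / 1000 = 3.161

3.161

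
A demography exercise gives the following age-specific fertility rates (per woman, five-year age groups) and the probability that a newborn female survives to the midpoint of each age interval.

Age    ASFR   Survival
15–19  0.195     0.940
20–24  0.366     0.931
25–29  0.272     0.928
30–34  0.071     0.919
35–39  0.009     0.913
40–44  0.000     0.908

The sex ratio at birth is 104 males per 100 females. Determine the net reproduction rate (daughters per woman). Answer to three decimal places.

Proportion female at birth = 100 / (100 + 104) = 0.49020.
Weighting each age-specific rate by interval width and survival:
  15–19: 5 × 0.195 × 0.940 = 0.91650
  20–24: 5 × 0.366 × 0.931 = 1.70373
  25–29: 5 × 0.272 × 0.928 = 1.26208
  30–34: 5 × 0.071 × 0.919 = 0.32625
  35–39: 5 × 0.009 × 0.913 = 0.04109
  40–44: 5 × 0.000 × 0.908 = 0.00000
Sum = 4.24965
NRR = 0.49020 × 4.24965 = 2.08318
An NRR exceeding 1 indicates intrinsic growth under these rates.

2.083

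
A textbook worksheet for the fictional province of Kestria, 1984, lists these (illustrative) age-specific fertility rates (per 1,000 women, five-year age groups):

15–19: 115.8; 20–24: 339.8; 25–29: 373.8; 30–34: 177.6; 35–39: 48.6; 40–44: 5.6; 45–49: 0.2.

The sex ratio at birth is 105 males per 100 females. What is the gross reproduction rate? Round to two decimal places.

2.59

Proportion female at birth = 100 / (100 + 105) = 0.48780.
Sum of ASFRs = 115.8 + 339.8 + 373.8 + 177.6 + 48.6 + 5.6 + 0.2 = 1061.4
TFR = 5 × 1061.4 / 1000 = 5.307
GRR = 0.48780 × 5.307 = 2.58875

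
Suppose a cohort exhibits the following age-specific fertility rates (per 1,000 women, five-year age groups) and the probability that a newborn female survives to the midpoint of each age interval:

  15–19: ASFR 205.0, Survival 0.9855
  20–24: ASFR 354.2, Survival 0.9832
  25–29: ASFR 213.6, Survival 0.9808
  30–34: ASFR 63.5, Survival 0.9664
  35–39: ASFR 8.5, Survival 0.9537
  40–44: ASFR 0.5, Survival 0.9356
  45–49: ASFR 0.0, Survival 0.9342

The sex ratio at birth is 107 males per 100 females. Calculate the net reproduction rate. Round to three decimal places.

2.004

Proportion female at birth = 100 / (100 + 107) = 0.48309.
Weighting each age-specific rate by interval width and survival:
  15–19: 5 × 205.0/1000 × 0.9855 = 1.01014
  20–24: 5 × 354.2/1000 × 0.9832 = 1.74125
  25–29: 5 × 213.6/1000 × 0.9808 = 1.04749
  30–34: 5 × 63.5/1000 × 0.9664 = 0.30683
  35–39: 5 × 8.5/1000 × 0.9537 = 0.04053
  40–44: 5 × 0.5/1000 × 0.9356 = 0.00234
  45–49: 5 × 0.0/1000 × 0.9342 = 0.00000
Sum = 4.14858
NRR = 0.48309 × 4.14858 = 2.00414
An NRR exceeding 1 indicates intrinsic growth under these rates.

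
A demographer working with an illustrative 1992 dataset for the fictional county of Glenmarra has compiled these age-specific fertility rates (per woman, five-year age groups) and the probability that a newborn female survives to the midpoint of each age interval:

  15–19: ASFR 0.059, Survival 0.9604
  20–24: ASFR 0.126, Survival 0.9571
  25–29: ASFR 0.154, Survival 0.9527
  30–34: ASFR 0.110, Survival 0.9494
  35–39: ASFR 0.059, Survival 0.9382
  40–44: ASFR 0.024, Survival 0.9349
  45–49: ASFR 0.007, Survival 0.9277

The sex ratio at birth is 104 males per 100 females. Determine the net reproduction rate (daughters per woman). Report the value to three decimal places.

1.257

Proportion female at birth = 100 / (100 + 104) = 0.49020.
Survival-weighted fertility by age (5·fₓ·Sₓ):
  15–19: 5 × 0.059 × 0.9604 = 0.28332
  20–24: 5 × 0.126 × 0.9571 = 0.60297
  25–29: 5 × 0.154 × 0.9527 = 0.73358
  30–34: 5 × 0.110 × 0.9494 = 0.52217
  35–39: 5 × 0.059 × 0.9382 = 0.27677
  40–44: 5 × 0.024 × 0.9349 = 0.11219
  45–49: 5 × 0.007 × 0.9277 = 0.03247
Sum = 2.56347
NRR = 0.49020 × 2.56347 = 1.25661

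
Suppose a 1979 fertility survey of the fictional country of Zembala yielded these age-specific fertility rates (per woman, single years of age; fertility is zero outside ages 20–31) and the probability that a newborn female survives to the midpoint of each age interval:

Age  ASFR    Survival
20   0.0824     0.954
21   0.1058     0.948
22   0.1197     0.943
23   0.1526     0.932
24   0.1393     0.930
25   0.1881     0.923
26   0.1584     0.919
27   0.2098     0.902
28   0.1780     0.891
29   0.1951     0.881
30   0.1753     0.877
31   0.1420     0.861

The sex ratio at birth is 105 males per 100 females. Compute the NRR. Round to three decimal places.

0.819

Proportion female at birth = 100 / (100 + 105) = 0.48780.
Per-age-group product (1 × ASFR × survival probability):
  20: 1 × 0.0824 × 0.954 = 0.07861
  21: 1 × 0.1058 × 0.948 = 0.10030
  22: 1 × 0.1197 × 0.943 = 0.11288
  23: 1 × 0.1526 × 0.932 = 0.14222
  24: 1 × 0.1393 × 0.930 = 0.12955
  25: 1 × 0.1881 × 0.923 = 0.17362
  26: 1 × 0.1584 × 0.919 = 0.14557
  27: 1 × 0.2098 × 0.902 = 0.18924
  28: 1 × 0.1780 × 0.891 = 0.15860
  29: 1 × 0.1951 × 0.881 = 0.17188
  30: 1 × 0.1753 × 0.877 = 0.15374
  31: 1 × 0.1420 × 0.861 = 0.12226
Sum = 1.67847
NRR = 0.48780 × 1.67847 = 0.81876
With NRR below 1 the population is below replacement fertility.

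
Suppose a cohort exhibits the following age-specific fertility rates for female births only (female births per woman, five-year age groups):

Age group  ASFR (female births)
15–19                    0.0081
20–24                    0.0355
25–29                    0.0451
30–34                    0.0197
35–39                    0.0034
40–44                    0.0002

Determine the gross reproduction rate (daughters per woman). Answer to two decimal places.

Sum of female ASFRs = 0.0081 + 0.0355 + 0.0451 + 0.0197 + 0.0034 + 0.0002 = 0.1120
GRR = 5 × 0.1120 = 0.56

0.56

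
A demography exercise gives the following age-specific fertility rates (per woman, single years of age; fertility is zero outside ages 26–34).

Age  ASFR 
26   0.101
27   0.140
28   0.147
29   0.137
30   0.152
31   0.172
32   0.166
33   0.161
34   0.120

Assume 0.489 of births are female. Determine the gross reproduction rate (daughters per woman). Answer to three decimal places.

Proportion female at birth = 0.489.
Sum of ASFRs = 0.101 + 0.140 + 0.147 + 0.137 + 0.152 + 0.172 + 0.166 + 0.161 + 0.120 = 1.296
TFR = 1.296
GRR = 0.489 × 1.296 = 0.63374

0.634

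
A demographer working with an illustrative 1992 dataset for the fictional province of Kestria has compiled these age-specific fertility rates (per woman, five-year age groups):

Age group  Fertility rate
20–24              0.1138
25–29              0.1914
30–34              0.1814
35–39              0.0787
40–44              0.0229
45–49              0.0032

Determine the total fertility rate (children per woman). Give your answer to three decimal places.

2.957

Sum of ASFRs = 0.1138 + 0.1914 + 0.1814 + 0.0787 + 0.0229 + 0.0032 = 0.5914
TFR = 5 × 0.5914 = 2.957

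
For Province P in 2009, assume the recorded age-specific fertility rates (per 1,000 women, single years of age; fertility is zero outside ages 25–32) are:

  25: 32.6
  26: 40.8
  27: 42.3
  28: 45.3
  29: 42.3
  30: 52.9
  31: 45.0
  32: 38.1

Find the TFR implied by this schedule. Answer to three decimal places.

Sum of ASFRs = 32.6 + 40.8 + 42.3 + 45.3 + 42.3 + 52.9 + 45.0 + 38.1 = 339.3
TFR = 339.3 / 1000 = 0.3393

0.339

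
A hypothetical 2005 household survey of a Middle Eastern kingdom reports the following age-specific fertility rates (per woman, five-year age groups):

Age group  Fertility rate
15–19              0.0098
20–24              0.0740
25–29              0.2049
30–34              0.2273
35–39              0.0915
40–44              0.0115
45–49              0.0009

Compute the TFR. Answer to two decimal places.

Sum of ASFRs = 0.0098 + 0.0740 + 0.2049 + 0.2273 + 0.0915 + 0.0115 + 0.0009 = 0.6199
TFR = 5 × 0.6199 = 3.0995

3.10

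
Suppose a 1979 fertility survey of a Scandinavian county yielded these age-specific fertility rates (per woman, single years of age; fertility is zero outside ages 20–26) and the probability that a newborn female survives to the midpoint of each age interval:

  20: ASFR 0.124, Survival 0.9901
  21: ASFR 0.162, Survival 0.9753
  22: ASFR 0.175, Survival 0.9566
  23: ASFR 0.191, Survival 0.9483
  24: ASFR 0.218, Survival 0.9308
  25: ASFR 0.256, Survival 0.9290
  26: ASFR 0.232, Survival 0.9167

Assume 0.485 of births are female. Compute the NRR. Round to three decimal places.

0.622

Proportion female at birth = 0.485.
Weighting each age-specific rate by interval width and survival:
  20: 1 × 0.124 × 0.9901 = 0.12277
  21: 1 × 0.162 × 0.9753 = 0.15800
  22: 1 × 0.175 × 0.9566 = 0.16741
  23: 1 × 0.191 × 0.9483 = 0.18113
  24: 1 × 0.218 × 0.9308 = 0.20291
  25: 1 × 0.256 × 0.9290 = 0.23782
  26: 1 × 0.232 × 0.9167 = 0.21267
Sum = 1.28271
NRR = 0.485 × 1.28271 = 0.62211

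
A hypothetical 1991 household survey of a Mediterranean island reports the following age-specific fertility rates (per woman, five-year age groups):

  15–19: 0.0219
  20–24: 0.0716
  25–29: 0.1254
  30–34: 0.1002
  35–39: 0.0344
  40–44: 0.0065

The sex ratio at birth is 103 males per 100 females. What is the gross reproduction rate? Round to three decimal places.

Proportion female at birth = 100 / (100 + 103) = 0.49261.
Sum of ASFRs = 0.0219 + 0.0716 + 0.1254 + 0.1002 + 0.0344 + 0.0065 = 0.3600
TFR = 5 × 0.3600 = 1.8
GRR = 0.49261 × 1.8 = 0.88670

0.887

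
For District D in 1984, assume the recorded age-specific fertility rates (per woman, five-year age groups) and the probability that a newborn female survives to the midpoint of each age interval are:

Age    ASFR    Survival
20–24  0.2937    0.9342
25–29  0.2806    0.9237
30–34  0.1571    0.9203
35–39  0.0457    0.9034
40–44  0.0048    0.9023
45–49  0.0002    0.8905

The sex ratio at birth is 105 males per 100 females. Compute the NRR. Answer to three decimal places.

1.766

Proportion female at birth = 100 / (100 + 105) = 0.48780.
Each age group contributes 5 × ASFR × survival:
  20–24: 5 × 0.2937 × 0.9342 = 1.37187
  25–29: 5 × 0.2806 × 0.9237 = 1.29595
  30–34: 5 × 0.1571 × 0.9203 = 0.72290
  35–39: 5 × 0.0457 × 0.9034 = 0.20643
  40–44: 5 × 0.0048 × 0.9023 = 0.02166
  45–49: 5 × 0.0002 × 0.8905 = 0.00089
Sum = 3.61970
NRR = 0.48780 × 3.61970 = 1.76569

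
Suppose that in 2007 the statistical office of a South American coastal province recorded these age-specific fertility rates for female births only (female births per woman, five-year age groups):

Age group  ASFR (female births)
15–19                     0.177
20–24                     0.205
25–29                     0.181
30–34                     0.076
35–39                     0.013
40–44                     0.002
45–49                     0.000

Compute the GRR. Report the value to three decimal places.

3.270

Sum of female ASFRs = 0.177 + 0.205 + 0.181 + 0.076 + 0.013 + 0.002 + 0.000 = 0.654
GRR = 5 × 0.654 = 3.27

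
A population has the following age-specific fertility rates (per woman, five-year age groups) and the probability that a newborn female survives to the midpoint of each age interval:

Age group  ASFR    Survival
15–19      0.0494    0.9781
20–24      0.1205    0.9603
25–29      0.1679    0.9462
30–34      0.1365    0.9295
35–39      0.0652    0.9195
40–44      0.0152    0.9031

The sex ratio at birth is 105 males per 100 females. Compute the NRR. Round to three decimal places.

1.277

Proportion female at birth = 100 / (100 + 105) = 0.48780.
Each age group contributes 5 × ASFR × survival:
  15–19: 5 × 0.0494 × 0.9781 = 0.24159
  20–24: 5 × 0.1205 × 0.9603 = 0.57858
  25–29: 5 × 0.1679 × 0.9462 = 0.79433
  30–34: 5 × 0.1365 × 0.9295 = 0.63438
  35–39: 5 × 0.0652 × 0.9195 = 0.29976
  40–44: 5 × 0.0152 × 0.9031 = 0.06864
Sum = 2.61728
NRR = 0.48780 × 2.61728 = 1.27671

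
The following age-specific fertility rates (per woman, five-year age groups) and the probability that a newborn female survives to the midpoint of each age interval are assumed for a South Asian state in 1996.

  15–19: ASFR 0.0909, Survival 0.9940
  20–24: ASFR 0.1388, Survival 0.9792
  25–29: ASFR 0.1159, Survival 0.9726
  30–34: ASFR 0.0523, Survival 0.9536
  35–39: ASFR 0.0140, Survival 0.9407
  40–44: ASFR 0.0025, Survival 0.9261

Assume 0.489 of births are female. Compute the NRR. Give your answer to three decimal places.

0.989

Proportion female at birth = 0.489.
Weighting each age-specific rate by interval width and survival:
  15–19: 5 × 0.0909 × 0.9940 = 0.45177
  20–24: 5 × 0.1388 × 0.9792 = 0.67956
  25–29: 5 × 0.1159 × 0.9726 = 0.56362
  30–34: 5 × 0.0523 × 0.9536 = 0.24937
  35–39: 5 × 0.0140 × 0.9407 = 0.06585
  40–44: 5 × 0.0025 × 0.9261 = 0.01158
Sum = 2.02175
NRR = 0.489 × 2.02175 = 0.98864
An NRR under 1 implies long-run decline under these rates.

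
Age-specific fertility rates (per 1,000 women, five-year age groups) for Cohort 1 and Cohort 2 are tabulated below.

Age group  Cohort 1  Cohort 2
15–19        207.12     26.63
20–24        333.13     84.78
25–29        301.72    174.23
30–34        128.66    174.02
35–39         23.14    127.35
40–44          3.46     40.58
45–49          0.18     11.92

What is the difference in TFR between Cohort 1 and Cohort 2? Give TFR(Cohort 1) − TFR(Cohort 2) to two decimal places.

1.79

Cohort 1:
  Sum of ASFRs = 207.12 + 333.13 + 301.72 + 128.66 + 23.14 + 3.46 + 0.18 = 997.41
  TFR = 5 × 997.41 / 1000 = 4.98705
Cohort 2:
  Sum of ASFRs = 26.63 + 84.78 + 174.23 + 174.02 + 127.35 + 40.58 + 11.92 = 639.51
  TFR = 5 × 639.51 / 1000 = 3.19755
Difference = 4.98705 − 3.19755 = 1.7895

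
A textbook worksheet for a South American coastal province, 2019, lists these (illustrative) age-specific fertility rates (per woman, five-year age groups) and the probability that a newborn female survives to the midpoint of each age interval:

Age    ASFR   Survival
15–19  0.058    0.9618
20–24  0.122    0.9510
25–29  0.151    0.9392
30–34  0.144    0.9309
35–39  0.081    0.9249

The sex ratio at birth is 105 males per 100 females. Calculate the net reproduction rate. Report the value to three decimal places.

1.275

Proportion female at birth = 100 / (100 + 105) = 0.48780.
Weighting each age-specific rate by interval width and survival:
  15–19: 5 × 0.058 × 0.9618 = 0.27892
  20–24: 5 × 0.122 × 0.9510 = 0.58011
  25–29: 5 × 0.151 × 0.9392 = 0.70910
  30–34: 5 × 0.144 × 0.9309 = 0.67025
  35–39: 5 × 0.081 × 0.9249 = 0.37458
Sum = 2.61296
NRR = 0.48780 × 2.61296 = 1.27460
An NRR exceeding 1 indicates intrinsic growth under these rates.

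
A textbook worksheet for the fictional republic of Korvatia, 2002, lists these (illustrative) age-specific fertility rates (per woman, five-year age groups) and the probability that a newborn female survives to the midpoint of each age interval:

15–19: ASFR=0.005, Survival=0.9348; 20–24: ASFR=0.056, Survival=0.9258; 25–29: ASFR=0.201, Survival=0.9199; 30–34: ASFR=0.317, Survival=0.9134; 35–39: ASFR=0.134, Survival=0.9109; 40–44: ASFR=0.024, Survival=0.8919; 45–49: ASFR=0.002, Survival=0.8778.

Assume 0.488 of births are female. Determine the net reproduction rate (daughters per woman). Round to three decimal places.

Proportion female at birth = 0.488.
Each age group contributes 5 × ASFR × survival:
  15–19: 5 × 0.005 × 0.9348 = 0.02337
  20–24: 5 × 0.056 × 0.9258 = 0.25922
  25–29: 5 × 0.201 × 0.9199 = 0.92450
  30–34: 5 × 0.317 × 0.9134 = 1.44774
  35–39: 5 × 0.134 × 0.9109 = 0.61030
  40–44: 5 × 0.024 × 0.8919 = 0.10703
  45–49: 5 × 0.002 × 0.8778 = 0.00878
Sum = 3.38094
NRR = 0.488 × 3.38094 = 1.64990
An NRR exceeding 1 indicates intrinsic growth under these rates.

1.650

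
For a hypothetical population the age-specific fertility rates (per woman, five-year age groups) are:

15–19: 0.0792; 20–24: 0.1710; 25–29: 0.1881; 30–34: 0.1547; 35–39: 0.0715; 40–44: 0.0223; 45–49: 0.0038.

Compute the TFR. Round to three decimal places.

3.453

Sum of ASFRs = 0.0792 + 0.1710 + 0.1881 + 0.1547 + 0.0715 + 0.0223 + 0.0038 = 0.6906
TFR = 5 × 0.6906 = 3.453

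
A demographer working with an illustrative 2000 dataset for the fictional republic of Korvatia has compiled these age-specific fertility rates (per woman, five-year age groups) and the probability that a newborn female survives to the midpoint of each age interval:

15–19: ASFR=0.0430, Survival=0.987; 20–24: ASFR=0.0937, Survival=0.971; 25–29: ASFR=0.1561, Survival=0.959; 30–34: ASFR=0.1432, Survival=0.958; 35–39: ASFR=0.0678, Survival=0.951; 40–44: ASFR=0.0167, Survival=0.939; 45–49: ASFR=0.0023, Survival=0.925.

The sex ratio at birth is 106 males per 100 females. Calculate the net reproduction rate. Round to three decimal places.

1.220

Proportion female at birth = 100 / (100 + 106) = 0.48544.
Each age group contributes 5 × ASFR × survival:
  15–19: 5 × 0.0430 × 0.987 = 0.21221
  20–24: 5 × 0.0937 × 0.971 = 0.45491
  25–29: 5 × 0.1561 × 0.959 = 0.74850
  30–34: 5 × 0.1432 × 0.958 = 0.68593
  35–39: 5 × 0.0678 × 0.951 = 0.32239
  40–44: 5 × 0.0167 × 0.939 = 0.07841
  45–49: 5 × 0.0023 × 0.925 = 0.01064
Sum = 2.51299
NRR = 0.48544 × 2.51299 = 1.21991
An NRR exceeding 1 indicates intrinsic growth under these rates.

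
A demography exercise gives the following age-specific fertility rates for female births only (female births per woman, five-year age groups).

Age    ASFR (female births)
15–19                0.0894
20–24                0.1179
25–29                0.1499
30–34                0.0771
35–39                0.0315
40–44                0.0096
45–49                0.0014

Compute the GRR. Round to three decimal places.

2.384

Sum of female ASFRs = 0.0894 + 0.1179 + 0.1499 + 0.0771 + 0.0315 + 0.0096 + 0.0014 = 0.4768
GRR = 5 × 0.4768 = 2.384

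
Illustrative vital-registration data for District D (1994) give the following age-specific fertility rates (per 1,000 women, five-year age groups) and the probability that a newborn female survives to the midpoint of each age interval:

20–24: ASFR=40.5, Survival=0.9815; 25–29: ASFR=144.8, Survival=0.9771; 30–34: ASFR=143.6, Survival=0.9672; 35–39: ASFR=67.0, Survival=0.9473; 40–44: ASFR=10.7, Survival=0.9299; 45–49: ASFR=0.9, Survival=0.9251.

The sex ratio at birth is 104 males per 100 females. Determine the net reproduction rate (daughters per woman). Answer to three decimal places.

0.967

Proportion female at birth = 100 / (100 + 104) = 0.49020.
Each age group contributes 5 × ASFR × survival:
  20–24: 5 × 40.5/1000 × 0.9815 = 0.19875
  25–29: 5 × 144.8/1000 × 0.9771 = 0.70742
  30–34: 5 × 143.6/1000 × 0.9672 = 0.69445
  35–39: 5 × 67.0/1000 × 0.9473 = 0.31735
  40–44: 5 × 10.7/1000 × 0.9299 = 0.04975
  45–49: 5 × 0.9/1000 × 0.9251 = 0.00416
Sum = 1.97188
NRR = 0.49020 × 1.97188 = 0.96662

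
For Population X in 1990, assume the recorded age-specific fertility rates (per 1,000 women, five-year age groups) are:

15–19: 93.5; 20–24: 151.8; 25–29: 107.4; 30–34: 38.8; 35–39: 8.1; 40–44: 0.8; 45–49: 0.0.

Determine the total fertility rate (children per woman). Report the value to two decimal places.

2.00

Sum of ASFRs = 93.5 + 151.8 + 107.4 + 38.8 + 8.1 + 0.8 + 0.0 = 400.4
TFR = 5 × 400.4 / 1000 = 2.002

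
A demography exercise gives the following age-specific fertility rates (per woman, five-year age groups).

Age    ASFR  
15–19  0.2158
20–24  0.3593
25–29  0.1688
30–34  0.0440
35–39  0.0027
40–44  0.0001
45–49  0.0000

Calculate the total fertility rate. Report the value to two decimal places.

Sum of ASFRs = 0.2158 + 0.3593 + 0.1688 + 0.0440 + 0.0027 + 0.0001 + 0.0000 = 0.7907
TFR = 5 × 0.7907 = 3.9535

3.95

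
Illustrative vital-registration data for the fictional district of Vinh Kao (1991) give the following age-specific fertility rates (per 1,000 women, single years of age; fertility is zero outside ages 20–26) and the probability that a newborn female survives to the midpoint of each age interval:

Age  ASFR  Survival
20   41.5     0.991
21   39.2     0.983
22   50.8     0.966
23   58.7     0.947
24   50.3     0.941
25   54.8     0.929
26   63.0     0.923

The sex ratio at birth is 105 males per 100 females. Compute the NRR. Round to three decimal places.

Proportion female at birth = 100 / (100 + 105) = 0.48780.
Each age group contributes 1 × ASFR × survival:
  20: 1 × 41.5/1000 × 0.991 = 0.04113
  21: 1 × 39.2/1000 × 0.983 = 0.03853
  22: 1 × 50.8/1000 × 0.966 = 0.04907
  23: 1 × 58.7/1000 × 0.947 = 0.05559
  24: 1 × 50.3/1000 × 0.941 = 0.04733
  25: 1 × 54.8/1000 × 0.929 = 0.05091
  26: 1 × 63.0/1000 × 0.923 = 0.05815
Sum = 0.34071
NRR = 0.48780 × 0.34071 = 0.16620
NRR < 1, so the cohort does not fully replace itself.

0.166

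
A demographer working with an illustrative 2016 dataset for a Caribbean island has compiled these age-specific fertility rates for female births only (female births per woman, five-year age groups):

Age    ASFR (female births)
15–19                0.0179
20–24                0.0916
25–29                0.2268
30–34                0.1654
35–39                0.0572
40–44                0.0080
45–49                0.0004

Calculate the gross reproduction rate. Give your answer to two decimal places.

Sum of female ASFRs = 0.0179 + 0.0916 + 0.2268 + 0.1654 + 0.0572 + 0.0080 + 0.0004 = 0.5673
GRR = 5 × 0.5673 = 2.8365

2.84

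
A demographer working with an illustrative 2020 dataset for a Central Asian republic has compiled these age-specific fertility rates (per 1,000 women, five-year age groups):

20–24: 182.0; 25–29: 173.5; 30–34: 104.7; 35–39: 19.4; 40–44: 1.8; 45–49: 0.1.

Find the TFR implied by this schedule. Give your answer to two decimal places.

Sum of ASFRs = 182.0 + 173.5 + 104.7 + 19.4 + 1.8 + 0.1 = 481.5
TFR = 5 × 481.5 / 1000 = 2.4075

2.41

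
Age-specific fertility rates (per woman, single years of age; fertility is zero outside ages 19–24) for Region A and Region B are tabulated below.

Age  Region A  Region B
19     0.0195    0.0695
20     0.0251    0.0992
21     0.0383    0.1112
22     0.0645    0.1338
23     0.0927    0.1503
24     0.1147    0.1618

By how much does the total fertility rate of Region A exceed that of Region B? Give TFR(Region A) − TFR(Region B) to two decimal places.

Region A:
  Sum of ASFRs = 0.0195 + 0.0251 + 0.0383 + 0.0645 + 0.0927 + 0.1147 = 0.3548
  TFR = 0.3548
Region B:
  Sum of ASFRs = 0.0695 + 0.0992 + 0.1112 + 0.1338 + 0.1503 + 0.1618 = 0.7258
  TFR = 0.7258
Difference = 0.3548 − 0.7258 = -0.371

-0.37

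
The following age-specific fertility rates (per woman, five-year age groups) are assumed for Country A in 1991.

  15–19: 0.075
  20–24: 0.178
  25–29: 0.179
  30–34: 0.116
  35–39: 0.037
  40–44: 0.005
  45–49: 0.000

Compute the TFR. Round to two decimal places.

Sum of ASFRs = 0.075 + 0.178 + 0.179 + 0.116 + 0.037 + 0.005 + 0.000 = 0.590
TFR = 5 × 0.590 = 2.95

2.95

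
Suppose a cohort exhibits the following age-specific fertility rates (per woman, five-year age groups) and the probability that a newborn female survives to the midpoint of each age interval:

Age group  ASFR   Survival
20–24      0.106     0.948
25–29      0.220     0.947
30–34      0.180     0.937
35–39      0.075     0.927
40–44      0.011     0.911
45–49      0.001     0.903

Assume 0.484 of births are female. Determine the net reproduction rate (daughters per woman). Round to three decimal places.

1.350

Proportion female at birth = 0.484.
Per-age-group product (5 × ASFR × survival probability):
  20–24: 5 × 0.106 × 0.948 = 0.50244
  25–29: 5 × 0.220 × 0.947 = 1.04170
  30–34: 5 × 0.180 × 0.937 = 0.84330
  35–39: 5 × 0.075 × 0.927 = 0.34763
  40–44: 5 × 0.011 × 0.911 = 0.05011
  45–49: 5 × 0.001 × 0.903 = 0.00452
Sum = 2.78970
NRR = 0.484 × 2.78970 = 1.35021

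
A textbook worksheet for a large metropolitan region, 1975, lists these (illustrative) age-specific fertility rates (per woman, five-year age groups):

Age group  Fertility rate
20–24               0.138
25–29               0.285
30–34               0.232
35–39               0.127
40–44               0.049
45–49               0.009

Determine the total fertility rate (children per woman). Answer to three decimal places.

Sum of ASFRs = 0.138 + 0.285 + 0.232 + 0.127 + 0.049 + 0.009 = 0.840
TFR = 5 × 0.840 = 4.2

4.200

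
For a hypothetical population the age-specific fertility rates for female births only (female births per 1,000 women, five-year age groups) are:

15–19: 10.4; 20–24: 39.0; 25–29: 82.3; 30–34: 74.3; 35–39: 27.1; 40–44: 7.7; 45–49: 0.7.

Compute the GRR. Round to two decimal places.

1.21

Sum of female ASFRs = 10.4 + 39.0 + 82.3 + 74.3 + 27.1 + 7.7 + 0.7 = 241.5
GRR = 5 × 241.5 / 1000 = 1.2075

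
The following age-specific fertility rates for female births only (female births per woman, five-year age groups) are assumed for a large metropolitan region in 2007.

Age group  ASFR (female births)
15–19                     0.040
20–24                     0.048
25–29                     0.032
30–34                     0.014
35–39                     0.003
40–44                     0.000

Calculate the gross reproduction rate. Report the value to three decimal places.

0.685

Sum of female ASFRs = 0.040 + 0.048 + 0.032 + 0.014 + 0.003 + 0.000 = 0.137
GRR = 5 × 0.137 = 0.685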